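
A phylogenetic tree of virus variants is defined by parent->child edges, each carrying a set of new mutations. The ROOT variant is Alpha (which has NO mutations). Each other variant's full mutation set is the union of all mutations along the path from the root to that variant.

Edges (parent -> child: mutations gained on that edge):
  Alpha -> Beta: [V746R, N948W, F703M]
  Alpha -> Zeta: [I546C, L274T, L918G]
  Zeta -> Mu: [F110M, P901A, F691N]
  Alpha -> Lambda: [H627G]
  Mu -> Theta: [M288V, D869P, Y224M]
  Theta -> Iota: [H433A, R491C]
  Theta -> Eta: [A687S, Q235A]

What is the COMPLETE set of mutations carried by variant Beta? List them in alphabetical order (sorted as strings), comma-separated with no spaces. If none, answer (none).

At Alpha: gained [] -> total []
At Beta: gained ['V746R', 'N948W', 'F703M'] -> total ['F703M', 'N948W', 'V746R']

Answer: F703M,N948W,V746R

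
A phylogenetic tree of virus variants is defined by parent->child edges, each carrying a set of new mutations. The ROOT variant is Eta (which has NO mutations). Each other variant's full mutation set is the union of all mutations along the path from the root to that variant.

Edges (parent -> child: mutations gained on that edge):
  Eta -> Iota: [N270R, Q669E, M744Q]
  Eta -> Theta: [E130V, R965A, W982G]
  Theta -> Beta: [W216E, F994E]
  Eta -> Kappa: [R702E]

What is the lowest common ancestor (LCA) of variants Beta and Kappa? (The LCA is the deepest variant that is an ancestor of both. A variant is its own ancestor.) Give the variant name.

Answer: Eta

Derivation:
Path from root to Beta: Eta -> Theta -> Beta
  ancestors of Beta: {Eta, Theta, Beta}
Path from root to Kappa: Eta -> Kappa
  ancestors of Kappa: {Eta, Kappa}
Common ancestors: {Eta}
Walk up from Kappa: Kappa (not in ancestors of Beta), Eta (in ancestors of Beta)
Deepest common ancestor (LCA) = Eta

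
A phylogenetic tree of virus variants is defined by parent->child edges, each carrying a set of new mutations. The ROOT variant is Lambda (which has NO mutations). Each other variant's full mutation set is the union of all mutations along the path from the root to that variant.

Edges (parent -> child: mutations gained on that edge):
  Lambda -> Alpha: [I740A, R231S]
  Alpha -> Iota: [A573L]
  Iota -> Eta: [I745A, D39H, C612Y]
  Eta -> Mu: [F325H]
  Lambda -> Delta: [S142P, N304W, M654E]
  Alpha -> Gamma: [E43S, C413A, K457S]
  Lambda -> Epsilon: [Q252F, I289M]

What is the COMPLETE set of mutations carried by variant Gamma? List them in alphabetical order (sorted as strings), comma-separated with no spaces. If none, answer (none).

Answer: C413A,E43S,I740A,K457S,R231S

Derivation:
At Lambda: gained [] -> total []
At Alpha: gained ['I740A', 'R231S'] -> total ['I740A', 'R231S']
At Gamma: gained ['E43S', 'C413A', 'K457S'] -> total ['C413A', 'E43S', 'I740A', 'K457S', 'R231S']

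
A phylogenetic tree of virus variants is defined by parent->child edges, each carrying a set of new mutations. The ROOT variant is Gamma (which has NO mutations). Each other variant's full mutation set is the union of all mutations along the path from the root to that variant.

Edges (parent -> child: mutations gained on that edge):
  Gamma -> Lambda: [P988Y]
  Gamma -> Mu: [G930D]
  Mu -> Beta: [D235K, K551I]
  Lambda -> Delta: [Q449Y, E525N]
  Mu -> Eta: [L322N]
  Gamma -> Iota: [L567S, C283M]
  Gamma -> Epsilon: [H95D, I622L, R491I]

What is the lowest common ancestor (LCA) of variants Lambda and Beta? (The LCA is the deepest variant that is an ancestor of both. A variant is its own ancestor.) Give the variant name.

Answer: Gamma

Derivation:
Path from root to Lambda: Gamma -> Lambda
  ancestors of Lambda: {Gamma, Lambda}
Path from root to Beta: Gamma -> Mu -> Beta
  ancestors of Beta: {Gamma, Mu, Beta}
Common ancestors: {Gamma}
Walk up from Beta: Beta (not in ancestors of Lambda), Mu (not in ancestors of Lambda), Gamma (in ancestors of Lambda)
Deepest common ancestor (LCA) = Gamma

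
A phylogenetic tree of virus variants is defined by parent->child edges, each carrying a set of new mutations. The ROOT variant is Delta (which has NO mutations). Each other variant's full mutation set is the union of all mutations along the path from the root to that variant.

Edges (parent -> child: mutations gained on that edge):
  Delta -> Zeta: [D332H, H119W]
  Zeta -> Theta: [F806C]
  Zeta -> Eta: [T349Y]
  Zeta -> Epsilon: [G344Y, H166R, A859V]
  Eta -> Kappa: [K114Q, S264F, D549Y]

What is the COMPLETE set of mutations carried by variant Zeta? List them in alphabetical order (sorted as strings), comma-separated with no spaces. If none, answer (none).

At Delta: gained [] -> total []
At Zeta: gained ['D332H', 'H119W'] -> total ['D332H', 'H119W']

Answer: D332H,H119W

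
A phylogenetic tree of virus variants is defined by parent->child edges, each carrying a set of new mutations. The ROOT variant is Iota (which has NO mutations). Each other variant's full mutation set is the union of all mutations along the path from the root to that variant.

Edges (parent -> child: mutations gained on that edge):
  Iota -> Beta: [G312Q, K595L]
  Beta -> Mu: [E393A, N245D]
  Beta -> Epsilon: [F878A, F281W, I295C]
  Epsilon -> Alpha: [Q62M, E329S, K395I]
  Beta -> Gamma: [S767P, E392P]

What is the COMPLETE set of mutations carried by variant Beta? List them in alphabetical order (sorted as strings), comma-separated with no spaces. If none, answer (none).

At Iota: gained [] -> total []
At Beta: gained ['G312Q', 'K595L'] -> total ['G312Q', 'K595L']

Answer: G312Q,K595L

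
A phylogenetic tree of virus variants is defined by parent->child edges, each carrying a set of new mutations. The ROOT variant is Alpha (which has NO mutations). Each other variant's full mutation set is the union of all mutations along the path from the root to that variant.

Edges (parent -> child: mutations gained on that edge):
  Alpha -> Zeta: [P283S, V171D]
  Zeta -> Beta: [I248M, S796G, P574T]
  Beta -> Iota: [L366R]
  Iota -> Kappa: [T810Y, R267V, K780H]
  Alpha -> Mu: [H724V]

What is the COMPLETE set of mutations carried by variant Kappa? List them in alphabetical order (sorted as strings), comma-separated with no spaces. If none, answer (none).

Answer: I248M,K780H,L366R,P283S,P574T,R267V,S796G,T810Y,V171D

Derivation:
At Alpha: gained [] -> total []
At Zeta: gained ['P283S', 'V171D'] -> total ['P283S', 'V171D']
At Beta: gained ['I248M', 'S796G', 'P574T'] -> total ['I248M', 'P283S', 'P574T', 'S796G', 'V171D']
At Iota: gained ['L366R'] -> total ['I248M', 'L366R', 'P283S', 'P574T', 'S796G', 'V171D']
At Kappa: gained ['T810Y', 'R267V', 'K780H'] -> total ['I248M', 'K780H', 'L366R', 'P283S', 'P574T', 'R267V', 'S796G', 'T810Y', 'V171D']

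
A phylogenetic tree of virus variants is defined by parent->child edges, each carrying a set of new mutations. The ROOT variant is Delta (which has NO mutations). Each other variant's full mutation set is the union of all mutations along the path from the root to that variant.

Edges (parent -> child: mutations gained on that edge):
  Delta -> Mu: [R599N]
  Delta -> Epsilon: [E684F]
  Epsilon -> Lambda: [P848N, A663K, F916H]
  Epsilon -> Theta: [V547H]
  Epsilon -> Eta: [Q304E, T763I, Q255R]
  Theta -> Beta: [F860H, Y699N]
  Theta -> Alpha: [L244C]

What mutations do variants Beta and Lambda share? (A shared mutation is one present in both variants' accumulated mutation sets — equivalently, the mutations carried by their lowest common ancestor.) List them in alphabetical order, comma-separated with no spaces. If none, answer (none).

Answer: E684F

Derivation:
Accumulating mutations along path to Beta:
  At Delta: gained [] -> total []
  At Epsilon: gained ['E684F'] -> total ['E684F']
  At Theta: gained ['V547H'] -> total ['E684F', 'V547H']
  At Beta: gained ['F860H', 'Y699N'] -> total ['E684F', 'F860H', 'V547H', 'Y699N']
Mutations(Beta) = ['E684F', 'F860H', 'V547H', 'Y699N']
Accumulating mutations along path to Lambda:
  At Delta: gained [] -> total []
  At Epsilon: gained ['E684F'] -> total ['E684F']
  At Lambda: gained ['P848N', 'A663K', 'F916H'] -> total ['A663K', 'E684F', 'F916H', 'P848N']
Mutations(Lambda) = ['A663K', 'E684F', 'F916H', 'P848N']
Intersection: ['E684F', 'F860H', 'V547H', 'Y699N'] ∩ ['A663K', 'E684F', 'F916H', 'P848N'] = ['E684F']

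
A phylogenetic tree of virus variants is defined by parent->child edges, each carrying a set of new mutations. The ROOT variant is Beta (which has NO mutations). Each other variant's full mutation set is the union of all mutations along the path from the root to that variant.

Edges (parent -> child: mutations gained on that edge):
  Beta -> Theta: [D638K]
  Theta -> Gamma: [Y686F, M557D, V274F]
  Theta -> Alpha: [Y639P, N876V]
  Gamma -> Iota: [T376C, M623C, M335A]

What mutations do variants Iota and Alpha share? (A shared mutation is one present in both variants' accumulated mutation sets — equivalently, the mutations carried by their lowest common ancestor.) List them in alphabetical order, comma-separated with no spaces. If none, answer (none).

Answer: D638K

Derivation:
Accumulating mutations along path to Iota:
  At Beta: gained [] -> total []
  At Theta: gained ['D638K'] -> total ['D638K']
  At Gamma: gained ['Y686F', 'M557D', 'V274F'] -> total ['D638K', 'M557D', 'V274F', 'Y686F']
  At Iota: gained ['T376C', 'M623C', 'M335A'] -> total ['D638K', 'M335A', 'M557D', 'M623C', 'T376C', 'V274F', 'Y686F']
Mutations(Iota) = ['D638K', 'M335A', 'M557D', 'M623C', 'T376C', 'V274F', 'Y686F']
Accumulating mutations along path to Alpha:
  At Beta: gained [] -> total []
  At Theta: gained ['D638K'] -> total ['D638K']
  At Alpha: gained ['Y639P', 'N876V'] -> total ['D638K', 'N876V', 'Y639P']
Mutations(Alpha) = ['D638K', 'N876V', 'Y639P']
Intersection: ['D638K', 'M335A', 'M557D', 'M623C', 'T376C', 'V274F', 'Y686F'] ∩ ['D638K', 'N876V', 'Y639P'] = ['D638K']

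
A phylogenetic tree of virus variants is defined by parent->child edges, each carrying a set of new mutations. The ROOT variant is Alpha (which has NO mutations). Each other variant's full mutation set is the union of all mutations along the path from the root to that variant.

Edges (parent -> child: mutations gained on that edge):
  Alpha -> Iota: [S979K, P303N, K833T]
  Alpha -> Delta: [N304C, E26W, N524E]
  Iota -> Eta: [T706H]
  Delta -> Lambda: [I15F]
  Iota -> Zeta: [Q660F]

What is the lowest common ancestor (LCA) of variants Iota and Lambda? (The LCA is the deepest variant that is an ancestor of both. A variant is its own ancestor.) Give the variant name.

Path from root to Iota: Alpha -> Iota
  ancestors of Iota: {Alpha, Iota}
Path from root to Lambda: Alpha -> Delta -> Lambda
  ancestors of Lambda: {Alpha, Delta, Lambda}
Common ancestors: {Alpha}
Walk up from Lambda: Lambda (not in ancestors of Iota), Delta (not in ancestors of Iota), Alpha (in ancestors of Iota)
Deepest common ancestor (LCA) = Alpha

Answer: Alpha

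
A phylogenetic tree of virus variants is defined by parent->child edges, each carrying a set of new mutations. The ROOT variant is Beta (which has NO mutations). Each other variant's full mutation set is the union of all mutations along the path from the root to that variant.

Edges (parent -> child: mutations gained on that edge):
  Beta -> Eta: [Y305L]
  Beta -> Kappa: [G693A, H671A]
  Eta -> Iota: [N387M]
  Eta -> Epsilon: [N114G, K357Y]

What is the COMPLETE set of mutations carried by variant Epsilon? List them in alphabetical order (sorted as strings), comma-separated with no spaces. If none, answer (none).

Answer: K357Y,N114G,Y305L

Derivation:
At Beta: gained [] -> total []
At Eta: gained ['Y305L'] -> total ['Y305L']
At Epsilon: gained ['N114G', 'K357Y'] -> total ['K357Y', 'N114G', 'Y305L']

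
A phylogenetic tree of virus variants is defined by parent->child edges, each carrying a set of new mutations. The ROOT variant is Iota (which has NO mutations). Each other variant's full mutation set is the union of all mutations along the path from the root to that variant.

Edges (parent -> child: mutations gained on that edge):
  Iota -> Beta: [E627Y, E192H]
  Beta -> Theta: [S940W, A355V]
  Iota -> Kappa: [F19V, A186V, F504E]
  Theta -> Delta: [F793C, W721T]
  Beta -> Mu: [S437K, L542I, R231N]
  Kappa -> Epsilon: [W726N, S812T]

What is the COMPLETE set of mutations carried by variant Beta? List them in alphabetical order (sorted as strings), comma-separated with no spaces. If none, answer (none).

At Iota: gained [] -> total []
At Beta: gained ['E627Y', 'E192H'] -> total ['E192H', 'E627Y']

Answer: E192H,E627Y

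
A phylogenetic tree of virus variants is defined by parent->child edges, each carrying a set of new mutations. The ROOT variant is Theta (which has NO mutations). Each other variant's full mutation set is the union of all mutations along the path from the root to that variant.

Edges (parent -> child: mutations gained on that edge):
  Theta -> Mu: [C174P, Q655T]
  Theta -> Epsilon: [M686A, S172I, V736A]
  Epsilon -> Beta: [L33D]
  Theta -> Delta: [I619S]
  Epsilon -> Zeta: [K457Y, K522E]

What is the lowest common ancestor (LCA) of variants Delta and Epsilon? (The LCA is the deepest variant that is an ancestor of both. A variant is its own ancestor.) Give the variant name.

Path from root to Delta: Theta -> Delta
  ancestors of Delta: {Theta, Delta}
Path from root to Epsilon: Theta -> Epsilon
  ancestors of Epsilon: {Theta, Epsilon}
Common ancestors: {Theta}
Walk up from Epsilon: Epsilon (not in ancestors of Delta), Theta (in ancestors of Delta)
Deepest common ancestor (LCA) = Theta

Answer: Theta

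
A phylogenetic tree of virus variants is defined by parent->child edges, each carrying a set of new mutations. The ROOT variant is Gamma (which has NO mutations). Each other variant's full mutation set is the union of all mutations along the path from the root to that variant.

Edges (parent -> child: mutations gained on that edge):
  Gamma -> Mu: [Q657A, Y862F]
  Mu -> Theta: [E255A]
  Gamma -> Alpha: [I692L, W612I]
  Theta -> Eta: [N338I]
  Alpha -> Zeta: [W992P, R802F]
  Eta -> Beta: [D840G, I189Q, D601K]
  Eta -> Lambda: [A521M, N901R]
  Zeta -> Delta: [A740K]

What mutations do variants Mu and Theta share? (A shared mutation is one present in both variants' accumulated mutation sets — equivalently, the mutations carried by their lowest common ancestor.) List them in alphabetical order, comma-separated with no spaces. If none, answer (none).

Accumulating mutations along path to Mu:
  At Gamma: gained [] -> total []
  At Mu: gained ['Q657A', 'Y862F'] -> total ['Q657A', 'Y862F']
Mutations(Mu) = ['Q657A', 'Y862F']
Accumulating mutations along path to Theta:
  At Gamma: gained [] -> total []
  At Mu: gained ['Q657A', 'Y862F'] -> total ['Q657A', 'Y862F']
  At Theta: gained ['E255A'] -> total ['E255A', 'Q657A', 'Y862F']
Mutations(Theta) = ['E255A', 'Q657A', 'Y862F']
Intersection: ['Q657A', 'Y862F'] ∩ ['E255A', 'Q657A', 'Y862F'] = ['Q657A', 'Y862F']

Answer: Q657A,Y862F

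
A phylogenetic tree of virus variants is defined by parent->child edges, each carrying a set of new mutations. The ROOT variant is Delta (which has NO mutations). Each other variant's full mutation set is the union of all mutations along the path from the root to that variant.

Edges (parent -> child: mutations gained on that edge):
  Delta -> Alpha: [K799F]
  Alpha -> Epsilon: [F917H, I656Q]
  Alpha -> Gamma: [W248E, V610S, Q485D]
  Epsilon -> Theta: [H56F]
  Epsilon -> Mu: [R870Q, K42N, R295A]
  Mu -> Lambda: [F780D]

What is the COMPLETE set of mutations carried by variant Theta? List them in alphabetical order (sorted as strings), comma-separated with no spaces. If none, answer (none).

Answer: F917H,H56F,I656Q,K799F

Derivation:
At Delta: gained [] -> total []
At Alpha: gained ['K799F'] -> total ['K799F']
At Epsilon: gained ['F917H', 'I656Q'] -> total ['F917H', 'I656Q', 'K799F']
At Theta: gained ['H56F'] -> total ['F917H', 'H56F', 'I656Q', 'K799F']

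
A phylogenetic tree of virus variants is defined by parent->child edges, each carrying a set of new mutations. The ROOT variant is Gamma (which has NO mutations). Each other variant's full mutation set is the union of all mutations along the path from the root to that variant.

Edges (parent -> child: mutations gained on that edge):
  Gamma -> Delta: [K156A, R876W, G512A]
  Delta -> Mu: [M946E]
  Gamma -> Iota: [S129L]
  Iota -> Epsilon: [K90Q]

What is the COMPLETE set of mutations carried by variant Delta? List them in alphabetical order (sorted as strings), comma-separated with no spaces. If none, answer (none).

At Gamma: gained [] -> total []
At Delta: gained ['K156A', 'R876W', 'G512A'] -> total ['G512A', 'K156A', 'R876W']

Answer: G512A,K156A,R876W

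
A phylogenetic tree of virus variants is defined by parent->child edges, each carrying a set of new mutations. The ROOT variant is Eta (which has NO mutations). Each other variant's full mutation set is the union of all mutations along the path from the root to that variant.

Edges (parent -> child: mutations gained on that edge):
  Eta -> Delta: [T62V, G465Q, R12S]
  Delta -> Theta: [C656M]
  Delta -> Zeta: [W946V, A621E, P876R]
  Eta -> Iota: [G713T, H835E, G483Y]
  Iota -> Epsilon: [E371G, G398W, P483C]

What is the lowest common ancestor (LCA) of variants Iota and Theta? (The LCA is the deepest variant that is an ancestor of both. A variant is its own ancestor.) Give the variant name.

Answer: Eta

Derivation:
Path from root to Iota: Eta -> Iota
  ancestors of Iota: {Eta, Iota}
Path from root to Theta: Eta -> Delta -> Theta
  ancestors of Theta: {Eta, Delta, Theta}
Common ancestors: {Eta}
Walk up from Theta: Theta (not in ancestors of Iota), Delta (not in ancestors of Iota), Eta (in ancestors of Iota)
Deepest common ancestor (LCA) = Eta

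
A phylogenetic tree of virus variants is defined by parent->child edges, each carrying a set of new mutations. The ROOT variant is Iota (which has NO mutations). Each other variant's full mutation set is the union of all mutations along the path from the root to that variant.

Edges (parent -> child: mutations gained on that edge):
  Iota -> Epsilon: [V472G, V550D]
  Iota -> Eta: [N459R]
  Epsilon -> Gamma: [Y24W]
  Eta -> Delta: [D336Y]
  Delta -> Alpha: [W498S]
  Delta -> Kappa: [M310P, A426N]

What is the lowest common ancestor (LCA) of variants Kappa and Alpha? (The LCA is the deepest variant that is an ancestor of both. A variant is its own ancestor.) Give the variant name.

Path from root to Kappa: Iota -> Eta -> Delta -> Kappa
  ancestors of Kappa: {Iota, Eta, Delta, Kappa}
Path from root to Alpha: Iota -> Eta -> Delta -> Alpha
  ancestors of Alpha: {Iota, Eta, Delta, Alpha}
Common ancestors: {Iota, Eta, Delta}
Walk up from Alpha: Alpha (not in ancestors of Kappa), Delta (in ancestors of Kappa), Eta (in ancestors of Kappa), Iota (in ancestors of Kappa)
Deepest common ancestor (LCA) = Delta

Answer: Delta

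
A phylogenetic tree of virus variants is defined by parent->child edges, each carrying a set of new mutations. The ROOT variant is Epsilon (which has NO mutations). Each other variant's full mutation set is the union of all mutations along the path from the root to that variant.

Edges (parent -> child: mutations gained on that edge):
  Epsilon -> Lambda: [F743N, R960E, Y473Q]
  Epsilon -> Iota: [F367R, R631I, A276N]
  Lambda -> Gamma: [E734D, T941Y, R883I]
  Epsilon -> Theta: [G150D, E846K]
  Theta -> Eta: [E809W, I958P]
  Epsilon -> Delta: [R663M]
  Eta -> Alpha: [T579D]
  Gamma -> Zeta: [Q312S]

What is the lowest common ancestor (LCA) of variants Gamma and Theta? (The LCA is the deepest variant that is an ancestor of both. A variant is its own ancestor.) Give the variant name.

Answer: Epsilon

Derivation:
Path from root to Gamma: Epsilon -> Lambda -> Gamma
  ancestors of Gamma: {Epsilon, Lambda, Gamma}
Path from root to Theta: Epsilon -> Theta
  ancestors of Theta: {Epsilon, Theta}
Common ancestors: {Epsilon}
Walk up from Theta: Theta (not in ancestors of Gamma), Epsilon (in ancestors of Gamma)
Deepest common ancestor (LCA) = Epsilon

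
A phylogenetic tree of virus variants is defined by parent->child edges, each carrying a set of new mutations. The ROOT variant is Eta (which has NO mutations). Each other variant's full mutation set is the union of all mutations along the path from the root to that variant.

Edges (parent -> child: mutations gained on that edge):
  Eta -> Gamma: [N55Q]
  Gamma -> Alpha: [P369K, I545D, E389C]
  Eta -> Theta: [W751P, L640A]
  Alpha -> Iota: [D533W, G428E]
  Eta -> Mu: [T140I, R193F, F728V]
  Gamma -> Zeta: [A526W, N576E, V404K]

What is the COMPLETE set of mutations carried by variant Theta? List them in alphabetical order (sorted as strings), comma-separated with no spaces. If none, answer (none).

Answer: L640A,W751P

Derivation:
At Eta: gained [] -> total []
At Theta: gained ['W751P', 'L640A'] -> total ['L640A', 'W751P']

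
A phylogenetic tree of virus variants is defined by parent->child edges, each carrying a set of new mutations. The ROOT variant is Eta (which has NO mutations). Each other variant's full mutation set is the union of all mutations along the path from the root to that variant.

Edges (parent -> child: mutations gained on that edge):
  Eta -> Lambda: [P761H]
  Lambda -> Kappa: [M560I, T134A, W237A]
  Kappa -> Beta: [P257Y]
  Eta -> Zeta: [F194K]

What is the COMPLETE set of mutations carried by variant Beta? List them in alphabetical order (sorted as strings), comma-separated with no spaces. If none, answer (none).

Answer: M560I,P257Y,P761H,T134A,W237A

Derivation:
At Eta: gained [] -> total []
At Lambda: gained ['P761H'] -> total ['P761H']
At Kappa: gained ['M560I', 'T134A', 'W237A'] -> total ['M560I', 'P761H', 'T134A', 'W237A']
At Beta: gained ['P257Y'] -> total ['M560I', 'P257Y', 'P761H', 'T134A', 'W237A']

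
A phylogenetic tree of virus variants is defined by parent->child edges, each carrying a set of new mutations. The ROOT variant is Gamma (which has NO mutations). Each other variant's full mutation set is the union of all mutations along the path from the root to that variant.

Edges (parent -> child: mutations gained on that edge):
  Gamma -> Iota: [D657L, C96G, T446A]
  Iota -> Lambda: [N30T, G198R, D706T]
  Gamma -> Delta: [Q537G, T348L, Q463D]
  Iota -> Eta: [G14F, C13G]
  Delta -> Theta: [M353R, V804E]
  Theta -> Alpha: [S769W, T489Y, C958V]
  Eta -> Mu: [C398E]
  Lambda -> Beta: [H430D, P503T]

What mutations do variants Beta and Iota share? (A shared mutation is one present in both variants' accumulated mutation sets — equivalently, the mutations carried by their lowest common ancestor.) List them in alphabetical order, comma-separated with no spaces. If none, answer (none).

Accumulating mutations along path to Beta:
  At Gamma: gained [] -> total []
  At Iota: gained ['D657L', 'C96G', 'T446A'] -> total ['C96G', 'D657L', 'T446A']
  At Lambda: gained ['N30T', 'G198R', 'D706T'] -> total ['C96G', 'D657L', 'D706T', 'G198R', 'N30T', 'T446A']
  At Beta: gained ['H430D', 'P503T'] -> total ['C96G', 'D657L', 'D706T', 'G198R', 'H430D', 'N30T', 'P503T', 'T446A']
Mutations(Beta) = ['C96G', 'D657L', 'D706T', 'G198R', 'H430D', 'N30T', 'P503T', 'T446A']
Accumulating mutations along path to Iota:
  At Gamma: gained [] -> total []
  At Iota: gained ['D657L', 'C96G', 'T446A'] -> total ['C96G', 'D657L', 'T446A']
Mutations(Iota) = ['C96G', 'D657L', 'T446A']
Intersection: ['C96G', 'D657L', 'D706T', 'G198R', 'H430D', 'N30T', 'P503T', 'T446A'] ∩ ['C96G', 'D657L', 'T446A'] = ['C96G', 'D657L', 'T446A']

Answer: C96G,D657L,T446A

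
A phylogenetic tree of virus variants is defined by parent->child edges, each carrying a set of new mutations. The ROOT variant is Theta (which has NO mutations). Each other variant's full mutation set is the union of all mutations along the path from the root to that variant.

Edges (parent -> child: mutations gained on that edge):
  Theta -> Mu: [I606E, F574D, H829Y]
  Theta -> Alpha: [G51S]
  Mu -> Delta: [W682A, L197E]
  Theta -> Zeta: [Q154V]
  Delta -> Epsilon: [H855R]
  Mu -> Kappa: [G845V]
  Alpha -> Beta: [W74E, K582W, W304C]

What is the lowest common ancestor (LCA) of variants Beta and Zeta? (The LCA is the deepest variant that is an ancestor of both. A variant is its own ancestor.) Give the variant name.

Answer: Theta

Derivation:
Path from root to Beta: Theta -> Alpha -> Beta
  ancestors of Beta: {Theta, Alpha, Beta}
Path from root to Zeta: Theta -> Zeta
  ancestors of Zeta: {Theta, Zeta}
Common ancestors: {Theta}
Walk up from Zeta: Zeta (not in ancestors of Beta), Theta (in ancestors of Beta)
Deepest common ancestor (LCA) = Theta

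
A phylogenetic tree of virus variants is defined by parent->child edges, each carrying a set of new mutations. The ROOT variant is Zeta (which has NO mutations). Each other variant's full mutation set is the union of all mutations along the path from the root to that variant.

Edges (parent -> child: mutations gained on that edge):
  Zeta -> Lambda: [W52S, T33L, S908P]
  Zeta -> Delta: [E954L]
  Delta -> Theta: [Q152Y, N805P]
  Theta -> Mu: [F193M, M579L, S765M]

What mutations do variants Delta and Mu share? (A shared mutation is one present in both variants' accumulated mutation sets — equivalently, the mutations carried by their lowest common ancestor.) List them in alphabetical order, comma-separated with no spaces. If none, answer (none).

Answer: E954L

Derivation:
Accumulating mutations along path to Delta:
  At Zeta: gained [] -> total []
  At Delta: gained ['E954L'] -> total ['E954L']
Mutations(Delta) = ['E954L']
Accumulating mutations along path to Mu:
  At Zeta: gained [] -> total []
  At Delta: gained ['E954L'] -> total ['E954L']
  At Theta: gained ['Q152Y', 'N805P'] -> total ['E954L', 'N805P', 'Q152Y']
  At Mu: gained ['F193M', 'M579L', 'S765M'] -> total ['E954L', 'F193M', 'M579L', 'N805P', 'Q152Y', 'S765M']
Mutations(Mu) = ['E954L', 'F193M', 'M579L', 'N805P', 'Q152Y', 'S765M']
Intersection: ['E954L'] ∩ ['E954L', 'F193M', 'M579L', 'N805P', 'Q152Y', 'S765M'] = ['E954L']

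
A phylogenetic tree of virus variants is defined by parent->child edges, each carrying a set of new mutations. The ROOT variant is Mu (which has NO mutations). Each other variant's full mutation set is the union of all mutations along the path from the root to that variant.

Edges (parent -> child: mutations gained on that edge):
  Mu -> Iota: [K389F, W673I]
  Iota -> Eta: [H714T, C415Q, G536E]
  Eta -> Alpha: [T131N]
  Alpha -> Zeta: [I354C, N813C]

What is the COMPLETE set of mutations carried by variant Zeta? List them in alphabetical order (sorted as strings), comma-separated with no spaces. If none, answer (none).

Answer: C415Q,G536E,H714T,I354C,K389F,N813C,T131N,W673I

Derivation:
At Mu: gained [] -> total []
At Iota: gained ['K389F', 'W673I'] -> total ['K389F', 'W673I']
At Eta: gained ['H714T', 'C415Q', 'G536E'] -> total ['C415Q', 'G536E', 'H714T', 'K389F', 'W673I']
At Alpha: gained ['T131N'] -> total ['C415Q', 'G536E', 'H714T', 'K389F', 'T131N', 'W673I']
At Zeta: gained ['I354C', 'N813C'] -> total ['C415Q', 'G536E', 'H714T', 'I354C', 'K389F', 'N813C', 'T131N', 'W673I']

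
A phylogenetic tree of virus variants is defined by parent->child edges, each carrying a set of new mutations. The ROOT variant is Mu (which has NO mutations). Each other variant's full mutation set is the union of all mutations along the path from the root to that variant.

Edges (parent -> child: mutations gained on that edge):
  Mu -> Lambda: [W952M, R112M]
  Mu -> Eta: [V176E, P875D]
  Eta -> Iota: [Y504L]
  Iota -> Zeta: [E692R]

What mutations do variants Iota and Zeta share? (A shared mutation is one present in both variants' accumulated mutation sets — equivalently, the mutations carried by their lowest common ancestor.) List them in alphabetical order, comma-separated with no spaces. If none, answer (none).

Accumulating mutations along path to Iota:
  At Mu: gained [] -> total []
  At Eta: gained ['V176E', 'P875D'] -> total ['P875D', 'V176E']
  At Iota: gained ['Y504L'] -> total ['P875D', 'V176E', 'Y504L']
Mutations(Iota) = ['P875D', 'V176E', 'Y504L']
Accumulating mutations along path to Zeta:
  At Mu: gained [] -> total []
  At Eta: gained ['V176E', 'P875D'] -> total ['P875D', 'V176E']
  At Iota: gained ['Y504L'] -> total ['P875D', 'V176E', 'Y504L']
  At Zeta: gained ['E692R'] -> total ['E692R', 'P875D', 'V176E', 'Y504L']
Mutations(Zeta) = ['E692R', 'P875D', 'V176E', 'Y504L']
Intersection: ['P875D', 'V176E', 'Y504L'] ∩ ['E692R', 'P875D', 'V176E', 'Y504L'] = ['P875D', 'V176E', 'Y504L']

Answer: P875D,V176E,Y504L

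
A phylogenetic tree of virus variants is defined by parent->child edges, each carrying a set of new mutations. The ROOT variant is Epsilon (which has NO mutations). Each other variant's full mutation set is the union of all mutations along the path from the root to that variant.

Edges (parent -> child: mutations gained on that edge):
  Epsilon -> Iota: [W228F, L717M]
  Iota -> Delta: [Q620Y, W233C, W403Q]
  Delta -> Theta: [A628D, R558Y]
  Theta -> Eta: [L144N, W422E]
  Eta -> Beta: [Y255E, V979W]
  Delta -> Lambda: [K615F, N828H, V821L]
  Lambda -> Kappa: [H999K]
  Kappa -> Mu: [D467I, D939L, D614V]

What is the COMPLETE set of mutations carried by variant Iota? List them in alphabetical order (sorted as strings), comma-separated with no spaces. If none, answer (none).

Answer: L717M,W228F

Derivation:
At Epsilon: gained [] -> total []
At Iota: gained ['W228F', 'L717M'] -> total ['L717M', 'W228F']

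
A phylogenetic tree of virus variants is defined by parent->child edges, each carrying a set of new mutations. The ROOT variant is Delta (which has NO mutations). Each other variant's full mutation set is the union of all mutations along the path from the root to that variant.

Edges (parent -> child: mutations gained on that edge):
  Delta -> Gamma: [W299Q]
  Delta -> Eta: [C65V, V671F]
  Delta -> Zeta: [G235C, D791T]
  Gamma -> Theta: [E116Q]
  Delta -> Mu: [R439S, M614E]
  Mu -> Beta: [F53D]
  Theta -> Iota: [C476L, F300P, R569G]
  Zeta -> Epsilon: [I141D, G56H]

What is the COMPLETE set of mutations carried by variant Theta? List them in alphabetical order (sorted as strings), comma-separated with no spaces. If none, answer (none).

At Delta: gained [] -> total []
At Gamma: gained ['W299Q'] -> total ['W299Q']
At Theta: gained ['E116Q'] -> total ['E116Q', 'W299Q']

Answer: E116Q,W299Q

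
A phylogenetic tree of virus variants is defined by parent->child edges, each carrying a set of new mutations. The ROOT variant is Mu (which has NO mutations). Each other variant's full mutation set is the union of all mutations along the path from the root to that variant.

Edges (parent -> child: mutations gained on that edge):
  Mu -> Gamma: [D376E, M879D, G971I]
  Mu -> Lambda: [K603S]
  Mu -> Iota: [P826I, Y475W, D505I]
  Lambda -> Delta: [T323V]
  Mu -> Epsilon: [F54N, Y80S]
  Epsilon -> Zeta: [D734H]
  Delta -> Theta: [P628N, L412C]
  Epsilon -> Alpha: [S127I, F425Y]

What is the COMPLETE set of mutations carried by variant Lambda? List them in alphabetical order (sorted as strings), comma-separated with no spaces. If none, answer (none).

Answer: K603S

Derivation:
At Mu: gained [] -> total []
At Lambda: gained ['K603S'] -> total ['K603S']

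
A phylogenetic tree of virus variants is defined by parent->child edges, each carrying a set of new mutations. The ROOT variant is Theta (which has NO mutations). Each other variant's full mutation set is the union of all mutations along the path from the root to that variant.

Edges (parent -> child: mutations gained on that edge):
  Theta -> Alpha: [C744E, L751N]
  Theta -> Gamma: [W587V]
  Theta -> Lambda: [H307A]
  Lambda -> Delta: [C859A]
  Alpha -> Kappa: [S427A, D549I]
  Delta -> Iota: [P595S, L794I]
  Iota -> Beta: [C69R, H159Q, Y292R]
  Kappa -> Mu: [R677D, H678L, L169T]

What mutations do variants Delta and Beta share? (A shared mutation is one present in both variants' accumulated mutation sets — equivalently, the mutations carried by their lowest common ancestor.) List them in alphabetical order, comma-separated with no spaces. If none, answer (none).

Accumulating mutations along path to Delta:
  At Theta: gained [] -> total []
  At Lambda: gained ['H307A'] -> total ['H307A']
  At Delta: gained ['C859A'] -> total ['C859A', 'H307A']
Mutations(Delta) = ['C859A', 'H307A']
Accumulating mutations along path to Beta:
  At Theta: gained [] -> total []
  At Lambda: gained ['H307A'] -> total ['H307A']
  At Delta: gained ['C859A'] -> total ['C859A', 'H307A']
  At Iota: gained ['P595S', 'L794I'] -> total ['C859A', 'H307A', 'L794I', 'P595S']
  At Beta: gained ['C69R', 'H159Q', 'Y292R'] -> total ['C69R', 'C859A', 'H159Q', 'H307A', 'L794I', 'P595S', 'Y292R']
Mutations(Beta) = ['C69R', 'C859A', 'H159Q', 'H307A', 'L794I', 'P595S', 'Y292R']
Intersection: ['C859A', 'H307A'] ∩ ['C69R', 'C859A', 'H159Q', 'H307A', 'L794I', 'P595S', 'Y292R'] = ['C859A', 'H307A']

Answer: C859A,H307A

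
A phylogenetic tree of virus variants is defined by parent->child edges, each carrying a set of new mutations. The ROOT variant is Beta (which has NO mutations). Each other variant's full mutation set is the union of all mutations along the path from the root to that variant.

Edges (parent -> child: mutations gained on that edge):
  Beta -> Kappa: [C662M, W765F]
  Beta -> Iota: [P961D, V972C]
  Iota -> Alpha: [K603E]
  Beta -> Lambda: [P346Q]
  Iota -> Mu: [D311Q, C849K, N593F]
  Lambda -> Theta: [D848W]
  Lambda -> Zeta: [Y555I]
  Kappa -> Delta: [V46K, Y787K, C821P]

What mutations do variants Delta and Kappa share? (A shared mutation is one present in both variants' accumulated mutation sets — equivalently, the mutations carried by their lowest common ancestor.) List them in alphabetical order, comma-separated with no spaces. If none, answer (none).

Answer: C662M,W765F

Derivation:
Accumulating mutations along path to Delta:
  At Beta: gained [] -> total []
  At Kappa: gained ['C662M', 'W765F'] -> total ['C662M', 'W765F']
  At Delta: gained ['V46K', 'Y787K', 'C821P'] -> total ['C662M', 'C821P', 'V46K', 'W765F', 'Y787K']
Mutations(Delta) = ['C662M', 'C821P', 'V46K', 'W765F', 'Y787K']
Accumulating mutations along path to Kappa:
  At Beta: gained [] -> total []
  At Kappa: gained ['C662M', 'W765F'] -> total ['C662M', 'W765F']
Mutations(Kappa) = ['C662M', 'W765F']
Intersection: ['C662M', 'C821P', 'V46K', 'W765F', 'Y787K'] ∩ ['C662M', 'W765F'] = ['C662M', 'W765F']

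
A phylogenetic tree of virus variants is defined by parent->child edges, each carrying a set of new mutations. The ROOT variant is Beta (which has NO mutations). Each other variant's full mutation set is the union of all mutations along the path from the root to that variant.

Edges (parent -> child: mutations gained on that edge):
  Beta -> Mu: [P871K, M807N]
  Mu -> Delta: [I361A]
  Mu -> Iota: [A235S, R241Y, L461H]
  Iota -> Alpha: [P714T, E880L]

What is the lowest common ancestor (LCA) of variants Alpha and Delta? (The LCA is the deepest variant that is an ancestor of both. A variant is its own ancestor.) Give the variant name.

Path from root to Alpha: Beta -> Mu -> Iota -> Alpha
  ancestors of Alpha: {Beta, Mu, Iota, Alpha}
Path from root to Delta: Beta -> Mu -> Delta
  ancestors of Delta: {Beta, Mu, Delta}
Common ancestors: {Beta, Mu}
Walk up from Delta: Delta (not in ancestors of Alpha), Mu (in ancestors of Alpha), Beta (in ancestors of Alpha)
Deepest common ancestor (LCA) = Mu

Answer: Mu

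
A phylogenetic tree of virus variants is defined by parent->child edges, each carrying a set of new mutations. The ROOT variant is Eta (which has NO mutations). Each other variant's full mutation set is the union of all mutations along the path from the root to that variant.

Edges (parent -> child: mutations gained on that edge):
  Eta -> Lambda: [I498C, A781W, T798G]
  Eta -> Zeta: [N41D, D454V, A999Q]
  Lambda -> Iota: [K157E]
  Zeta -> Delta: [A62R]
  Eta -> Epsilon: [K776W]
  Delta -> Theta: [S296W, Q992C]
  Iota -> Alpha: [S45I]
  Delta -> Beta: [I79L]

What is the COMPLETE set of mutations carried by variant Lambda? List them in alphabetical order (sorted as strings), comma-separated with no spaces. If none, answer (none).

Answer: A781W,I498C,T798G

Derivation:
At Eta: gained [] -> total []
At Lambda: gained ['I498C', 'A781W', 'T798G'] -> total ['A781W', 'I498C', 'T798G']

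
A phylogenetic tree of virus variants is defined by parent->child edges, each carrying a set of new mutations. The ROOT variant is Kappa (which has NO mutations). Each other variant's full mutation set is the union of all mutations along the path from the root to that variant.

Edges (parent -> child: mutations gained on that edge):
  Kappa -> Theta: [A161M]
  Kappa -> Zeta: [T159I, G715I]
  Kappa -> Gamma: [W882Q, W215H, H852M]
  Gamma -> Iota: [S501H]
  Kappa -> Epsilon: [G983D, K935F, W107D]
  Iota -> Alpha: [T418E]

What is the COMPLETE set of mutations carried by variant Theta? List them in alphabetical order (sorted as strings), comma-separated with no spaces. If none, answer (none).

Answer: A161M

Derivation:
At Kappa: gained [] -> total []
At Theta: gained ['A161M'] -> total ['A161M']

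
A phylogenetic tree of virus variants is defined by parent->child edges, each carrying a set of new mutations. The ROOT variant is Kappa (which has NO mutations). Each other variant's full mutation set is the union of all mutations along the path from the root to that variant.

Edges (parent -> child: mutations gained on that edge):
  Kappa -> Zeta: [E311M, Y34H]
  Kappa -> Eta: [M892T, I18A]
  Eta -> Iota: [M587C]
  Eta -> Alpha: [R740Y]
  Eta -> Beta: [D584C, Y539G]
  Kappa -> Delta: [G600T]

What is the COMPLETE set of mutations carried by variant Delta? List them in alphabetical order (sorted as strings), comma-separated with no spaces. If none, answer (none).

Answer: G600T

Derivation:
At Kappa: gained [] -> total []
At Delta: gained ['G600T'] -> total ['G600T']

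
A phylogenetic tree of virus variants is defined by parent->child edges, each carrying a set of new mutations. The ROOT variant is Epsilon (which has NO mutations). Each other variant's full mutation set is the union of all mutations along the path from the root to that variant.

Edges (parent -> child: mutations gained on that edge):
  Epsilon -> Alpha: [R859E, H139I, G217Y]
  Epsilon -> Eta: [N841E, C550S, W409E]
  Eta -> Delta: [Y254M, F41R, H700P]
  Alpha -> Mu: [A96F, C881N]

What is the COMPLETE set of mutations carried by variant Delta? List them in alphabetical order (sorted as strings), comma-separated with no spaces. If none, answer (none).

Answer: C550S,F41R,H700P,N841E,W409E,Y254M

Derivation:
At Epsilon: gained [] -> total []
At Eta: gained ['N841E', 'C550S', 'W409E'] -> total ['C550S', 'N841E', 'W409E']
At Delta: gained ['Y254M', 'F41R', 'H700P'] -> total ['C550S', 'F41R', 'H700P', 'N841E', 'W409E', 'Y254M']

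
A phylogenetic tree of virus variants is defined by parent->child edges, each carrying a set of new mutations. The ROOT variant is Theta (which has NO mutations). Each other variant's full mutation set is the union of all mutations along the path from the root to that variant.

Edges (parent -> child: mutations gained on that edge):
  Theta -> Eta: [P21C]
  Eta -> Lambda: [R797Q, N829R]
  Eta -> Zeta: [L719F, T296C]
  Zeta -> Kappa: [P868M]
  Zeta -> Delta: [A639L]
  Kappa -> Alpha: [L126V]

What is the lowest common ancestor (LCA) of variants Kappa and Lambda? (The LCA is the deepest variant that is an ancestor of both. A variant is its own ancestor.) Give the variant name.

Path from root to Kappa: Theta -> Eta -> Zeta -> Kappa
  ancestors of Kappa: {Theta, Eta, Zeta, Kappa}
Path from root to Lambda: Theta -> Eta -> Lambda
  ancestors of Lambda: {Theta, Eta, Lambda}
Common ancestors: {Theta, Eta}
Walk up from Lambda: Lambda (not in ancestors of Kappa), Eta (in ancestors of Kappa), Theta (in ancestors of Kappa)
Deepest common ancestor (LCA) = Eta

Answer: Eta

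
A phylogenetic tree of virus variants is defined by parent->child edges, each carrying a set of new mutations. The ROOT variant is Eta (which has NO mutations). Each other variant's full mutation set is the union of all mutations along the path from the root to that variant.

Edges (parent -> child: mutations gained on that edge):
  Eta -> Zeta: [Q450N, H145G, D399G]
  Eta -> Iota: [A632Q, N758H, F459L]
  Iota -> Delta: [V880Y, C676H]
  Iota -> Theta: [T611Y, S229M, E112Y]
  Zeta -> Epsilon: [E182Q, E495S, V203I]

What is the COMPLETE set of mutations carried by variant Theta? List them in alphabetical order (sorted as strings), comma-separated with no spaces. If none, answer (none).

At Eta: gained [] -> total []
At Iota: gained ['A632Q', 'N758H', 'F459L'] -> total ['A632Q', 'F459L', 'N758H']
At Theta: gained ['T611Y', 'S229M', 'E112Y'] -> total ['A632Q', 'E112Y', 'F459L', 'N758H', 'S229M', 'T611Y']

Answer: A632Q,E112Y,F459L,N758H,S229M,T611Y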